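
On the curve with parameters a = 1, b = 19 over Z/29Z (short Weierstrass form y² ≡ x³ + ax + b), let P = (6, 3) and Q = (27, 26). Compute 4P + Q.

(3, 22)

First 4P:
Repeated addition: build up to 4P.
2P: tangent at (6, 3): λ = (3·6² + 1)/(2·3) ≡ 22/6. 6⁻¹ ≡ 5 (mod 29), so λ ≡ 22·5 ≡ 23.
  x = λ² - 6 - 6 = 529 - 12 ≡ 24; y = λ·(6 - 24) - 3 ≡ 18. → (24, 18)
3P: (24, 18) + (6, 3). λ = (3 - 18)/(6 - 24) ≡ 14/11 mod 29. 11⁻¹ ≡ 8 (mod 29) since 11·8 = 88 ≡ 1, so λ ≡ 25.
  x = λ² - 24 - 6 = 625 - 30 ≡ 15; y = λ·(24 - 15) - 18 ≡ 4. → (15, 4)
4P: (15, 4) + (6, 3). λ = (3 - 4)/(6 - 15) ≡ 28/20 mod 29. 20⁻¹ ≡ 16 (mod 29), so λ ≡ 13.
  x = λ² - 15 - 6 = 169 - 21 ≡ 3; y = λ·(15 - 3) - 4 ≡ 7. → (3, 7)
4P = (3, 7).
Finally 4P + Q:
(3, 7) + (27, 26). λ = (26 - 7)/(27 - 3) ≡ 19/24 mod 29. 24⁻¹ ≡ 23 (mod 29) since 24·23 = 552 ≡ 1, so λ ≡ 2.
  x = λ² - 3 - 27 = 4 - 30 ≡ 3; y = λ·(3 - 3) - 7 ≡ 22. → (3, 22)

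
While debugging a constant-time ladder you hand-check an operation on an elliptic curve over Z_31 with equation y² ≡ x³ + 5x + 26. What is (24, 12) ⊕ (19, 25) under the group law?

(24, 12) + (19, 25). λ = (25 - 12)/(19 - 24) ≡ 13/26 mod 31. 26⁻¹ ≡ 6 (mod 31), so λ ≡ 16.
  x = λ² - 24 - 19 = 256 - 43 ≡ 27; y = λ·(24 - 27) - 12 ≡ 2. → (27, 2)

(27, 2)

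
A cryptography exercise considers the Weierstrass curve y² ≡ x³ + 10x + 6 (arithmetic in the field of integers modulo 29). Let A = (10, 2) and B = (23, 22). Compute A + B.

(3, 11)

(10, 2) + (23, 22). λ = (22 - 2)/(23 - 10) ≡ 20/13 mod 29. 13⁻¹ ≡ 9 (mod 29), so λ ≡ 6.
  x = λ² - 10 - 23 = 36 - 33 ≡ 3; y = λ·(10 - 3) - 2 ≡ 11. → (3, 11)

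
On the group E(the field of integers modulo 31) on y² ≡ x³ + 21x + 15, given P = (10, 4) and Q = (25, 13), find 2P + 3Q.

(13, 6)

First 2P:
Repeated addition: build up to 2P.
2P: tangent at (10, 4): λ = (3·10² + 21)/(2·4) ≡ 11/8. 8⁻¹ ≡ 4 (mod 31), so λ ≡ 11·4 ≡ 13.
  x = λ² - 10 - 10 = 169 - 20 ≡ 25; y = λ·(10 - 25) - 4 ≡ 18. → (25, 18)
2P = (25, 18).
Next 3Q:
Repeated addition: build up to 3Q.
2Q: tangent at (25, 13): λ = (3·25² + 21)/(2·13) ≡ 5/26. 26⁻¹ ≡ 6 (mod 31) since 26·6 = 156 ≡ 1, so λ ≡ 5·6 ≡ 30.
  x = λ² - 25 - 25 = 900 - 50 ≡ 13; y = λ·(25 - 13) - 13 ≡ 6. → (13, 6)
3Q: (13, 6) + (25, 13). λ = (13 - 6)/(25 - 13) ≡ 7/12 mod 31. 12⁻¹ ≡ 13 (mod 31), so λ ≡ 29.
  x = λ² - 13 - 25 = 841 - 38 ≡ 28; y = λ·(13 - 28) - 6 ≡ 24. → (28, 24)
3Q = (28, 24).
Finally 2P + 3Q:
(25, 18) + (28, 24). λ = (24 - 18)/(28 - 25) ≡ 6/3 mod 31. 3⁻¹ ≡ 21 (mod 31) since 3·21 = 63 ≡ 1, so λ ≡ 2.
  x = λ² - 25 - 28 = 4 - 53 ≡ 13; y = λ·(25 - 13) - 18 ≡ 6. → (13, 6)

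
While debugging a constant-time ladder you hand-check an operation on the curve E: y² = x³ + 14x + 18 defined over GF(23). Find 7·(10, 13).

Write P = (10, 13).
Double-and-add on 7 = (111)₂. Start with P = (10, 13) for the leading 1-bit.
double: tangent at (10, 13): λ = (3·10² + 14)/(2·13) ≡ 15/3. 3⁻¹ ≡ 8 (mod 23), so λ ≡ 15·8 ≡ 5.
  x = λ² - 10 - 10 = 25 - 20 ≡ 5; y = λ·(10 - 5) - 13 ≡ 12. → (5, 12)
add P: (5, 12) + (10, 13). λ = (13 - 12)/(10 - 5) ≡ 1/5 mod 23. 5⁻¹ ≡ 14 (mod 23), so λ ≡ 14.
  x = λ² - 5 - 10 = 196 - 15 ≡ 20; y = λ·(5 - 20) - 12 ≡ 8. → (20, 8)
double: tangent at (20, 8): λ = (3·20² + 14)/(2·8) ≡ 18/16. 16⁻¹ ≡ 13 (mod 23) since 16·13 = 208 ≡ 1, so λ ≡ 18·13 ≡ 4.
  x = λ² - 20 - 20 = 16 - 40 ≡ 22; y = λ·(20 - 22) - 8 ≡ 7. → (22, 7)
add P: (22, 7) + (10, 13). λ = (13 - 7)/(10 - 22) ≡ 6/11 mod 23. 11⁻¹ ≡ 21 (mod 23), so λ ≡ 11.
  x = λ² - 22 - 10 = 121 - 32 ≡ 20; y = λ·(22 - 20) - 7 ≡ 15. → (20, 15)

(20, 15)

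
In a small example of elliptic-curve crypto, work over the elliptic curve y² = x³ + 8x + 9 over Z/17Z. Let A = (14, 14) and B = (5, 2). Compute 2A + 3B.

First 2A:
Repeated addition: build up to 2A.
2A: tangent at (14, 14): λ = (3·14² + 8)/(2·14) ≡ 1/11. 11⁻¹ ≡ 14 (mod 17) since 11·14 = 154 ≡ 1, so λ ≡ 1·14 ≡ 14.
  x = λ² - 14 - 14 = 196 - 28 ≡ 15; y = λ·(14 - 15) - 14 ≡ 6. → (15, 6)
2A = (15, 6).
Next 3B:
Repeated addition: build up to 3B.
2B: tangent at (5, 2): λ = (3·5² + 8)/(2·2) ≡ 15/4. 4⁻¹ ≡ 13 (mod 17) since 4·13 = 52 ≡ 1, so λ ≡ 15·13 ≡ 8.
  x = λ² - 5 - 5 = 64 - 10 ≡ 3; y = λ·(5 - 3) - 2 ≡ 14. → (3, 14)
3B: (3, 14) + (5, 2). λ = (2 - 14)/(5 - 3) ≡ 5/2 mod 17. 2⁻¹ ≡ 9 (mod 17), so λ ≡ 11.
  x = λ² - 3 - 5 = 121 - 8 ≡ 11; y = λ·(3 - 11) - 14 ≡ 0. → (11, 0)
3B = (11, 0).
Finally 2A + 3B:
(15, 6) + (11, 0). λ = (0 - 6)/(11 - 15) ≡ 11/13 mod 17. 13⁻¹ ≡ 4 (mod 17) since 13·4 = 52 ≡ 1, so λ ≡ 10.
  x = λ² - 15 - 11 = 100 - 26 ≡ 6; y = λ·(15 - 6) - 6 ≡ 16. → (6, 16)

(6, 16)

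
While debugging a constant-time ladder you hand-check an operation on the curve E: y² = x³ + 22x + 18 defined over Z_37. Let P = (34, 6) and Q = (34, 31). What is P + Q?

The two points share x = 34 and their y-coordinates satisfy 6 + 31 ≡ 0 (mod 37), so they are inverses. Their sum is 𝒪.

O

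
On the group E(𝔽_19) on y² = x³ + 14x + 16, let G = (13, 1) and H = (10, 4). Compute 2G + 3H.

(13, 1)

First 2G:
Repeated addition: build up to 2G.
2G: tangent at (13, 1): λ = (3·13² + 14)/(2·1) ≡ 8/2. 2⁻¹ ≡ 10 (mod 19) since 2·10 = 20 ≡ 1, so λ ≡ 8·10 ≡ 4.
  x = λ² - 13 - 13 = 16 - 26 ≡ 9; y = λ·(13 - 9) - 1 ≡ 15. → (9, 15)
2G = (9, 15).
Next 3H:
Repeated addition: build up to 3H.
2H: tangent at (10, 4): λ = (3·10² + 14)/(2·4) ≡ 10/8. 8⁻¹ ≡ 12 (mod 19) since 8·12 = 96 ≡ 1, so λ ≡ 10·12 ≡ 6.
  x = λ² - 10 - 10 = 36 - 20 ≡ 16; y = λ·(10 - 16) - 4 ≡ 17. → (16, 17)
3H: (16, 17) + (10, 4). λ = (4 - 17)/(10 - 16) ≡ 6/13 mod 19. 13⁻¹ ≡ 3 (mod 19), so λ ≡ 18.
  x = λ² - 16 - 10 = 324 - 26 ≡ 13; y = λ·(16 - 13) - 17 ≡ 18. → (13, 18)
3H = (13, 18).
Finally 2G + 3H:
(9, 15) + (13, 18). λ = (18 - 15)/(13 - 9) ≡ 3/4 mod 19. 4⁻¹ ≡ 5 (mod 19), so λ ≡ 15.
  x = λ² - 9 - 13 = 225 - 22 ≡ 13; y = λ·(9 - 13) - 15 ≡ 1. → (13, 1)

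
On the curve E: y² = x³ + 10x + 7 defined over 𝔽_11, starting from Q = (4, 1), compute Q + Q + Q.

Repeated addition: build up to 3Q.
2Q: tangent at (4, 1): λ = (3·4² + 10)/(2·1) ≡ 3/2. 2⁻¹ ≡ 6 (mod 11) since 2·6 = 12 ≡ 1, so λ ≡ 3·6 ≡ 7.
  x = λ² - 4 - 4 = 49 - 8 ≡ 8; y = λ·(4 - 8) - 1 ≡ 4. → (8, 4)
3Q: (8, 4) + (4, 1). λ = (1 - 4)/(4 - 8) ≡ 8/7 mod 11. 7⁻¹ ≡ 8 (mod 11) since 7·8 = 56 ≡ 1, so λ ≡ 9.
  x = λ² - 8 - 4 = 81 - 12 ≡ 3; y = λ·(8 - 3) - 4 ≡ 8. → (3, 8)

(3, 8)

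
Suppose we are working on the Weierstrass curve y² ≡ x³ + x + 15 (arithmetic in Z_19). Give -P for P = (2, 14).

-(2, 14) = (2, -14 mod 19) = (2, 5).

(2, 5)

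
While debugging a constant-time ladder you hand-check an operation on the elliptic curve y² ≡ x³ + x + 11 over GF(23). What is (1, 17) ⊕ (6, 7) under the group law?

(20, 21)

(1, 17) + (6, 7). λ = (7 - 17)/(6 - 1) ≡ 13/5 mod 23. 5⁻¹ ≡ 14 (mod 23) since 5·14 = 70 ≡ 1, so λ ≡ 21.
  x = λ² - 1 - 6 = 441 - 7 ≡ 20; y = λ·(1 - 20) - 17 ≡ 21. → (20, 21)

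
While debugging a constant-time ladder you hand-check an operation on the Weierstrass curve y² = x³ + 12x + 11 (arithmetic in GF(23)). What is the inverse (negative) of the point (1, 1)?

-(1, 1) = (1, -1 mod 23) = (1, 22).

(1, 22)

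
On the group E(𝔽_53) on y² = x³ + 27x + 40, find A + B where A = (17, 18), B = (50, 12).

(17, 18) + (50, 12). λ = (12 - 18)/(50 - 17) ≡ 47/33 mod 53. 33⁻¹ ≡ 45 (mod 53), so λ ≡ 48.
  x = λ² - 17 - 50 = 2304 - 67 ≡ 11; y = λ·(17 - 11) - 18 ≡ 5. → (11, 5)

(11, 5)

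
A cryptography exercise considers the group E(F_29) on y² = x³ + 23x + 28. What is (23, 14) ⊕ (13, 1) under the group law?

(6, 11)

(23, 14) + (13, 1). λ = (1 - 14)/(13 - 23) ≡ 16/19 mod 29. 19⁻¹ ≡ 26 (mod 29), so λ ≡ 10.
  x = λ² - 23 - 13 = 100 - 36 ≡ 6; y = λ·(23 - 6) - 14 ≡ 11. → (6, 11)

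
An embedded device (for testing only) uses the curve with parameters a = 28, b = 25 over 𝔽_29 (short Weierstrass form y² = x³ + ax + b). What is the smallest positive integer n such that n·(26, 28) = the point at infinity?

2P: tangent at (26, 28): λ = (3·26² + 28)/(2·28) ≡ 26/27. 27⁻¹ ≡ 14 (mod 29) since 27·14 = 378 ≡ 1, so λ ≡ 26·14 ≡ 16.
  x = λ² - 26 - 26 = 256 - 52 ≡ 1; y = λ·(26 - 1) - 28 ≡ 24. → (1, 24)
3P: (1, 24) + (26, 28). λ = (28 - 24)/(26 - 1) ≡ 4/25 mod 29. 25⁻¹ ≡ 7 (mod 29) since 25·7 = 175 ≡ 1, so λ ≡ 28.
  x = λ² - 1 - 26 = 784 - 27 ≡ 3; y = λ·(1 - 3) - 24 ≡ 7. → (3, 7)
4P: (3, 7) + (26, 28). λ = (28 - 7)/(26 - 3) ≡ 21/23 mod 29. 23⁻¹ ≡ 24 (mod 29), so λ ≡ 11.
  x = λ² - 3 - 26 = 121 - 29 ≡ 5; y = λ·(3 - 5) - 7 ≡ 0. → (5, 0)
5P: (5, 0) + (26, 28). λ = (28 - 0)/(26 - 5) ≡ 28/21 mod 29. 21⁻¹ ≡ 18 (mod 29), so λ ≡ 11.
  x = λ² - 5 - 26 = 121 - 31 ≡ 3; y = λ·(5 - 3) - 0 ≡ 22. → (3, 22)
6P: (3, 22) + (26, 28). λ = (28 - 22)/(26 - 3) ≡ 6/23 mod 29. 23⁻¹ ≡ 24 (mod 29) since 23·24 = 552 ≡ 1, so λ ≡ 28.
  x = λ² - 3 - 26 = 784 - 29 ≡ 1; y = λ·(3 - 1) - 22 ≡ 5. → (1, 5)
7P: (1, 5) + (26, 28). λ = (28 - 5)/(26 - 1) ≡ 23/25 mod 29. 25⁻¹ ≡ 7 (mod 29) since 25·7 = 175 ≡ 1, so λ ≡ 16.
  x = λ² - 1 - 26 = 256 - 27 ≡ 26; y = λ·(1 - 26) - 5 ≡ 1. → (26, 1)
8P: (26, 1) + (26, 28): same x and y₁ ≡ -y₂, so the sum is the point at infinity.
8P = the point at infinity, so the order is 8.

8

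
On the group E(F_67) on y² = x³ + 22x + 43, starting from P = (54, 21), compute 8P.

Repeated addition: build up to 8P.
2P: tangent at (54, 21): λ = (3·54² + 22)/(2·21) ≡ 60/42. 42⁻¹ ≡ 8 (mod 67), so λ ≡ 60·8 ≡ 11.
  x = λ² - 54 - 54 = 121 - 108 ≡ 13; y = λ·(54 - 13) - 21 ≡ 28. → (13, 28)
3P: (13, 28) + (54, 21). λ = (21 - 28)/(54 - 13) ≡ 60/41 mod 67. 41⁻¹ ≡ 18 (mod 67), so λ ≡ 8.
  x = λ² - 13 - 54 = 64 - 67 ≡ 64; y = λ·(13 - 64) - 28 ≡ 33. → (64, 33)
4P: (64, 33) + (54, 21). λ = (21 - 33)/(54 - 64) ≡ 55/57 mod 67. 57⁻¹ ≡ 20 (mod 67), so λ ≡ 28.
  x = λ² - 64 - 54 = 784 - 118 ≡ 63; y = λ·(64 - 63) - 33 ≡ 62. → (63, 62)
5P: (63, 62) + (54, 21). λ = (21 - 62)/(54 - 63) ≡ 26/58 mod 67. 58⁻¹ ≡ 52 (mod 67) since 58·52 = 3016 ≡ 1, so λ ≡ 12.
  x = λ² - 63 - 54 = 144 - 117 ≡ 27; y = λ·(63 - 27) - 62 ≡ 35. → (27, 35)
6P: (27, 35) + (54, 21). λ = (21 - 35)/(54 - 27) ≡ 53/27 mod 67. 27⁻¹ ≡ 5 (mod 67), so λ ≡ 64.
  x = λ² - 27 - 54 = 4096 - 81 ≡ 62; y = λ·(27 - 62) - 35 ≡ 3. → (62, 3)
7P: (62, 3) + (54, 21). λ = (21 - 3)/(54 - 62) ≡ 18/59 mod 67. 59⁻¹ ≡ 25 (mod 67), so λ ≡ 48.
  x = λ² - 62 - 54 = 2304 - 116 ≡ 44; y = λ·(62 - 44) - 3 ≡ 57. → (44, 57)
8P: (44, 57) + (54, 21). λ = (21 - 57)/(54 - 44) ≡ 31/10 mod 67. 10⁻¹ ≡ 47 (mod 67) since 10·47 = 470 ≡ 1, so λ ≡ 50.
  x = λ² - 44 - 54 = 2500 - 98 ≡ 57; y = λ·(44 - 57) - 57 ≡ 30. → (57, 30)

(57, 30)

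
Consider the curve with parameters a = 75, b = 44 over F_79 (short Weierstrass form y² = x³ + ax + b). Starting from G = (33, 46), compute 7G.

(35, 35)

Repeated addition: build up to 7G.
2G: tangent at (33, 46): λ = (3·33² + 75)/(2·46) ≡ 24/13. 13⁻¹ ≡ 73 (mod 79), so λ ≡ 24·73 ≡ 14.
  x = λ² - 33 - 33 = 196 - 66 ≡ 51; y = λ·(33 - 51) - 46 ≡ 18. → (51, 18)
3G: (51, 18) + (33, 46). λ = (46 - 18)/(33 - 51) ≡ 28/61 mod 79. 61⁻¹ ≡ 57 (mod 79), so λ ≡ 16.
  x = λ² - 51 - 33 = 256 - 84 ≡ 14; y = λ·(51 - 14) - 18 ≡ 21. → (14, 21)
4G: (14, 21) + (33, 46). λ = (46 - 21)/(33 - 14) ≡ 25/19 mod 79. 19⁻¹ ≡ 25 (mod 79), so λ ≡ 72.
  x = λ² - 14 - 33 = 5184 - 47 ≡ 2; y = λ·(14 - 2) - 21 ≡ 53. → (2, 53)
5G: (2, 53) + (33, 46). λ = (46 - 53)/(33 - 2) ≡ 72/31 mod 79. 31⁻¹ ≡ 51 (mod 79), so λ ≡ 38.
  x = λ² - 2 - 33 = 1444 - 35 ≡ 66; y = λ·(2 - 66) - 53 ≡ 43. → (66, 43)
6G: (66, 43) + (33, 46). λ = (46 - 43)/(33 - 66) ≡ 3/46 mod 79. 46⁻¹ ≡ 67 (mod 79), so λ ≡ 43.
  x = λ² - 66 - 33 = 1849 - 99 ≡ 12; y = λ·(66 - 12) - 43 ≡ 67. → (12, 67)
7G: (12, 67) + (33, 46). λ = (46 - 67)/(33 - 12) ≡ 58/21 mod 79. 21⁻¹ ≡ 64 (mod 79) since 21·64 = 1344 ≡ 1, so λ ≡ 78.
  x = λ² - 12 - 33 = 6084 - 45 ≡ 35; y = λ·(12 - 35) - 67 ≡ 35. → (35, 35)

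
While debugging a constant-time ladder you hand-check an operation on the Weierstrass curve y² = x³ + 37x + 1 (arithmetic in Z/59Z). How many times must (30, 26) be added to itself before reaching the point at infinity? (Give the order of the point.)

11

2P: tangent at (30, 26): λ = (3·30² + 37)/(2·26) ≡ 23/52. 52⁻¹ ≡ 42 (mod 59), so λ ≡ 23·42 ≡ 22.
  x = λ² - 30 - 30 = 484 - 60 ≡ 11; y = λ·(30 - 11) - 26 ≡ 38. → (11, 38)
3P: (11, 38) + (30, 26). λ = (26 - 38)/(30 - 11) ≡ 47/19 mod 59. 19⁻¹ ≡ 28 (mod 59) since 19·28 = 532 ≡ 1, so λ ≡ 18.
  x = λ² - 11 - 30 = 324 - 41 ≡ 47; y = λ·(11 - 47) - 38 ≡ 22. → (47, 22)
4P: (47, 22) + (30, 26). λ = (26 - 22)/(30 - 47) ≡ 4/42 mod 59. 42⁻¹ ≡ 52 (mod 59) since 42·52 = 2184 ≡ 1, so λ ≡ 31.
  x = λ² - 47 - 30 = 961 - 77 ≡ 58; y = λ·(47 - 58) - 22 ≡ 50. → (58, 50)
5P: (58, 50) + (30, 26). λ = (26 - 50)/(30 - 58) ≡ 35/31 mod 59. 31⁻¹ ≡ 40 (mod 59), so λ ≡ 43.
  x = λ² - 58 - 30 = 1849 - 88 ≡ 50; y = λ·(58 - 50) - 50 ≡ 58. → (50, 58)
6P: (50, 58) + (30, 26). λ = (26 - 58)/(30 - 50) ≡ 27/39 mod 59. 39⁻¹ ≡ 56 (mod 59), so λ ≡ 37.
  x = λ² - 50 - 30 = 1369 - 80 ≡ 50; y = λ·(50 - 50) - 58 ≡ 1. → (50, 1)
7P: (50, 1) + (30, 26). λ = (26 - 1)/(30 - 50) ≡ 25/39 mod 59. 39⁻¹ ≡ 56 (mod 59), so λ ≡ 43.
  x = λ² - 50 - 30 = 1849 - 80 ≡ 58; y = λ·(50 - 58) - 1 ≡ 9. → (58, 9)
8P: (58, 9) + (30, 26). λ = (26 - 9)/(30 - 58) ≡ 17/31 mod 59. 31⁻¹ ≡ 40 (mod 59), so λ ≡ 31.
  x = λ² - 58 - 30 = 961 - 88 ≡ 47; y = λ·(58 - 47) - 9 ≡ 37. → (47, 37)
9P: (47, 37) + (30, 26). λ = (26 - 37)/(30 - 47) ≡ 48/42 mod 59. 42⁻¹ ≡ 52 (mod 59), so λ ≡ 18.
  x = λ² - 47 - 30 = 324 - 77 ≡ 11; y = λ·(47 - 11) - 37 ≡ 21. → (11, 21)
10P: (11, 21) + (30, 26). λ = (26 - 21)/(30 - 11) ≡ 5/19 mod 59. 19⁻¹ ≡ 28 (mod 59), so λ ≡ 22.
  x = λ² - 11 - 30 = 484 - 41 ≡ 30; y = λ·(11 - 30) - 21 ≡ 33. → (30, 33)
11P: (30, 33) + (30, 26): same x and y₁ ≡ -y₂, so the sum is the point at infinity.
11P = the point at infinity, so the order is 11.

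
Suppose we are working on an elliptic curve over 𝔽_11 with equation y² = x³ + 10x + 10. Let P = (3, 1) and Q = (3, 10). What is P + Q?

The two points share x = 3 and their y-coordinates satisfy 1 + 10 ≡ 0 (mod 11), so they are inverses. Their sum is O.

O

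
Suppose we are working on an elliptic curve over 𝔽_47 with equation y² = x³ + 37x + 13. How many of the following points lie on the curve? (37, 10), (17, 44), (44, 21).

2

(37, 10): 10² ≡ 6, rhs ≡ 6 → on.
(17, 44): 44² ≡ 9, rhs ≡ 9 → on.
(44, 21): 21² ≡ 18, rhs ≡ 16 → off.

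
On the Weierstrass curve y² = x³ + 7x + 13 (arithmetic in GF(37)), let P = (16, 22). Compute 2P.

(30, 19)

tangent at (16, 22): λ = (3·16² + 7)/(2·22) ≡ 35/7. 7⁻¹ ≡ 16 (mod 37) since 7·16 = 112 ≡ 1, so λ ≡ 35·16 ≡ 5.
  x = λ² - 16 - 16 = 25 - 32 ≡ 30; y = λ·(16 - 30) - 22 ≡ 19. → (30, 19)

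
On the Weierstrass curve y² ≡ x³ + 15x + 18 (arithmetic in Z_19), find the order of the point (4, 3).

2P: tangent at (4, 3): λ = (3·4² + 15)/(2·3) ≡ 6/6. 6⁻¹ ≡ 16 (mod 19) since 6·16 = 96 ≡ 1, so λ ≡ 6·16 ≡ 1.
  x = λ² - 4 - 4 = 1 - 8 ≡ 12; y = λ·(4 - 12) - 3 ≡ 8. → (12, 8)
3P: (12, 8) + (4, 3). λ = (3 - 8)/(4 - 12) ≡ 14/11 mod 19. 11⁻¹ ≡ 7 (mod 19) since 11·7 = 77 ≡ 1, so λ ≡ 3.
  x = λ² - 12 - 4 = 9 - 16 ≡ 12; y = λ·(12 - 12) - 8 ≡ 11. → (12, 11)
4P: (12, 11) + (4, 3). λ = (3 - 11)/(4 - 12) ≡ 11/11 mod 19. 11⁻¹ ≡ 7 (mod 19), so λ ≡ 1.
  x = λ² - 12 - 4 = 1 - 16 ≡ 4; y = λ·(12 - 4) - 11 ≡ 16. → (4, 16)
5P: (4, 16) + (4, 3): same x and y₁ ≡ -y₂, so the sum is O.
5P = O, so the order is 5.

5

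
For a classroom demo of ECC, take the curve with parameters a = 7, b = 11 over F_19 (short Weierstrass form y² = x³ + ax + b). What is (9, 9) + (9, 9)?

tangent at (9, 9): λ = (3·9² + 7)/(2·9) ≡ 3/18. 18⁻¹ ≡ 18 (mod 19), so λ ≡ 3·18 ≡ 16.
  x = λ² - 9 - 9 = 256 - 18 ≡ 10; y = λ·(9 - 10) - 9 ≡ 13. → (10, 13)

(10, 13)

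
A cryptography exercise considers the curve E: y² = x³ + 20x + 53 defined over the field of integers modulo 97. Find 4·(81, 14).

Write P = (81, 14).
Double-and-add on 4 = (100)₂. Start with P = (81, 14) for the leading 1-bit.
double: tangent at (81, 14): λ = (3·81² + 20)/(2·14) ≡ 12/28. 28⁻¹ ≡ 52 (mod 97) since 28·52 = 1456 ≡ 1, so λ ≡ 12·52 ≡ 42.
  x = λ² - 81 - 81 = 1764 - 162 ≡ 50; y = λ·(81 - 50) - 14 ≡ 27. → (50, 27)
double: tangent at (50, 27): λ = (3·50² + 20)/(2·27) ≡ 51/54. 54⁻¹ ≡ 9 (mod 97), so λ ≡ 51·9 ≡ 71.
  x = λ² - 50 - 50 = 5041 - 100 ≡ 91; y = λ·(50 - 91) - 27 ≡ 69. → (91, 69)

(91, 69)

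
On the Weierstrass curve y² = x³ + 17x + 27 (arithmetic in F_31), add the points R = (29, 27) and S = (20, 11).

(29, 27) + (20, 11). λ = (11 - 27)/(20 - 29) ≡ 15/22 mod 31. 22⁻¹ ≡ 24 (mod 31) since 22·24 = 528 ≡ 1, so λ ≡ 19.
  x = λ² - 29 - 20 = 361 - 49 ≡ 2; y = λ·(29 - 2) - 27 ≡ 21. → (2, 21)

(2, 21)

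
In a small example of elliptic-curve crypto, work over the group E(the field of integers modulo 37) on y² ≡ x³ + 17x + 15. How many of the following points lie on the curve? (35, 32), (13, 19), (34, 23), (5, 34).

(35, 32): 32² ≡ 25, rhs ≡ 10 → off.
(13, 19): 19² ≡ 28, rhs ≡ 28 → on.
(34, 23): 23² ≡ 11, rhs ≡ 11 → on.
(5, 34): 34² ≡ 9, rhs ≡ 3 → off.

2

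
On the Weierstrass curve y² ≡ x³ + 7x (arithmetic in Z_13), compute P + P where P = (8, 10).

tangent at (8, 10): λ = (3·8² + 7)/(2·10) ≡ 4/7. 7⁻¹ ≡ 2 (mod 13) since 7·2 = 14 ≡ 1, so λ ≡ 4·2 ≡ 8.
  x = λ² - 8 - 8 = 64 - 16 ≡ 9; y = λ·(8 - 9) - 10 ≡ 8. → (9, 8)

(9, 8)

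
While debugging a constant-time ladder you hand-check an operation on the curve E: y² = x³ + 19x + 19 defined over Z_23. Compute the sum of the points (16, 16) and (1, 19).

(16, 16) + (1, 19). λ = (19 - 16)/(1 - 16) ≡ 3/8 mod 23. 8⁻¹ ≡ 3 (mod 23), so λ ≡ 9.
  x = λ² - 16 - 1 = 81 - 17 ≡ 18; y = λ·(16 - 18) - 16 ≡ 12. → (18, 12)

(18, 12)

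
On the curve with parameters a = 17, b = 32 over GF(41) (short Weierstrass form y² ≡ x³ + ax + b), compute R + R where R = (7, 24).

tangent at (7, 24): λ = (3·7² + 17)/(2·24) ≡ 0/7. 7⁻¹ ≡ 6 (mod 41), so λ ≡ 0·6 ≡ 0.
  x = λ² - 7 - 7 = 0 - 14 ≡ 27; y = λ·(7 - 27) - 24 ≡ 17. → (27, 17)

(27, 17)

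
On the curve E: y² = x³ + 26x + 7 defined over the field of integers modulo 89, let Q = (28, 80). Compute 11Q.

Repeated addition: build up to 11Q.
2Q: tangent at (28, 80): λ = (3·28² + 26)/(2·80) ≡ 64/71. 71⁻¹ ≡ 84 (mod 89), so λ ≡ 64·84 ≡ 36.
  x = λ² - 28 - 28 = 1296 - 56 ≡ 83; y = λ·(28 - 83) - 80 ≡ 76. → (83, 76)
3Q: (83, 76) + (28, 80). λ = (80 - 76)/(28 - 83) ≡ 4/34 mod 89. 34⁻¹ ≡ 55 (mod 89), so λ ≡ 42.
  x = λ² - 83 - 28 = 1764 - 111 ≡ 51; y = λ·(83 - 51) - 76 ≡ 22. → (51, 22)
4Q: (51, 22) + (28, 80). λ = (80 - 22)/(28 - 51) ≡ 58/66 mod 89. 66⁻¹ ≡ 58 (mod 89), so λ ≡ 71.
  x = λ² - 51 - 28 = 5041 - 79 ≡ 67; y = λ·(51 - 67) - 22 ≡ 88. → (67, 88)
5Q: (67, 88) + (28, 80). λ = (80 - 88)/(28 - 67) ≡ 81/50 mod 89. 50⁻¹ ≡ 73 (mod 89), so λ ≡ 39.
  x = λ² - 67 - 28 = 1521 - 95 ≡ 2; y = λ·(67 - 2) - 88 ≡ 44. → (2, 44)
6Q: (2, 44) + (28, 80). λ = (80 - 44)/(28 - 2) ≡ 36/26 mod 89. 26⁻¹ ≡ 24 (mod 89) since 26·24 = 624 ≡ 1, so λ ≡ 63.
  x = λ² - 2 - 28 = 3969 - 30 ≡ 23; y = λ·(2 - 23) - 44 ≡ 57. → (23, 57)
7Q: (23, 57) + (28, 80). λ = (80 - 57)/(28 - 23) ≡ 23/5 mod 89. 5⁻¹ ≡ 18 (mod 89), so λ ≡ 58.
  x = λ² - 23 - 28 = 3364 - 51 ≡ 20; y = λ·(23 - 20) - 57 ≡ 28. → (20, 28)
8Q: (20, 28) + (28, 80). λ = (80 - 28)/(28 - 20) ≡ 52/8 mod 89. 8⁻¹ ≡ 78 (mod 89) since 8·78 = 624 ≡ 1, so λ ≡ 51.
  x = λ² - 20 - 28 = 2601 - 48 ≡ 61; y = λ·(20 - 61) - 28 ≡ 17. → (61, 17)
9Q: (61, 17) + (28, 80). λ = (80 - 17)/(28 - 61) ≡ 63/56 mod 89. 56⁻¹ ≡ 62 (mod 89) since 56·62 = 3472 ≡ 1, so λ ≡ 79.
  x = λ² - 61 - 28 = 6241 - 89 ≡ 11; y = λ·(61 - 11) - 17 ≡ 17. → (11, 17)
10Q: (11, 17) + (28, 80). λ = (80 - 17)/(28 - 11) ≡ 63/17 mod 89. 17⁻¹ ≡ 21 (mod 89) since 17·21 = 357 ≡ 1, so λ ≡ 77.
  x = λ² - 11 - 28 = 5929 - 39 ≡ 16; y = λ·(11 - 16) - 17 ≡ 43. → (16, 43)
11Q: (16, 43) + (28, 80). λ = (80 - 43)/(28 - 16) ≡ 37/12 mod 89. 12⁻¹ ≡ 52 (mod 89), so λ ≡ 55.
  x = λ² - 16 - 28 = 3025 - 44 ≡ 44; y = λ·(16 - 44) - 43 ≡ 19. → (44, 19)

(44, 19)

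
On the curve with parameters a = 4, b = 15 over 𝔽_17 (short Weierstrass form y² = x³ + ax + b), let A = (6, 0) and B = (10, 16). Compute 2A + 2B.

(15, 13)

First 2A:
Repeated addition: build up to 2A.
2A: (6, 0) + (6, 0): same x and y₁ ≡ -y₂, so the sum is the point at infinity.
2A = the point at infinity.
Next 2B:
Repeated addition: build up to 2B.
2B: tangent at (10, 16): λ = (3·10² + 4)/(2·16) ≡ 15/15. 15⁻¹ ≡ 8 (mod 17) since 15·8 = 120 ≡ 1, so λ ≡ 15·8 ≡ 1.
  x = λ² - 10 - 10 = 1 - 20 ≡ 15; y = λ·(10 - 15) - 16 ≡ 13. → (15, 13)
2B = (15, 13).
Finally 2A + 2B:
the point at infinity + (15, 13) = (15, 13) (identity).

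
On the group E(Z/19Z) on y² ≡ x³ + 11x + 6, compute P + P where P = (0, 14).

tangent at (0, 14): λ = (3·0² + 11)/(2·14) ≡ 11/9. 9⁻¹ ≡ 17 (mod 19), so λ ≡ 11·17 ≡ 16.
  x = λ² - 0 - 0 = 256 - 0 ≡ 9; y = λ·(0 - 9) - 14 ≡ 13. → (9, 13)

(9, 13)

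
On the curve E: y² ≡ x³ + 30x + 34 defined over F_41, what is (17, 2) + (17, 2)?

(6, 15)

tangent at (17, 2): λ = (3·17² + 30)/(2·2) ≡ 36/4. 4⁻¹ ≡ 31 (mod 41), so λ ≡ 36·31 ≡ 9.
  x = λ² - 17 - 17 = 81 - 34 ≡ 6; y = λ·(17 - 6) - 2 ≡ 15. → (6, 15)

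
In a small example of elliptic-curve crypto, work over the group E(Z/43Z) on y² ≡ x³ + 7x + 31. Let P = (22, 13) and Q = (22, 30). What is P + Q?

The two points share x = 22 and their y-coordinates satisfy 13 + 30 ≡ 0 (mod 43), so they are inverses. Their sum is 𝒪.

O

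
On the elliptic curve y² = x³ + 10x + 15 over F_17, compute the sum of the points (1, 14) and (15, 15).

(1, 14) + (15, 15). λ = (15 - 14)/(15 - 1) ≡ 1/14 mod 17. 14⁻¹ ≡ 11 (mod 17), so λ ≡ 11.
  x = λ² - 1 - 15 = 121 - 16 ≡ 3; y = λ·(1 - 3) - 14 ≡ 15. → (3, 15)

(3, 15)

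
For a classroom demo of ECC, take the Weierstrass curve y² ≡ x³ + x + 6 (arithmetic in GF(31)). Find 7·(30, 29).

(30, 2)

Write G = (30, 29).
Double-and-add on 7 = (111)₂. Start with G = (30, 29) for the leading 1-bit.
double: tangent at (30, 29): λ = (3·30² + 1)/(2·29) ≡ 4/27. 27⁻¹ ≡ 23 (mod 31), so λ ≡ 4·23 ≡ 30.
  x = λ² - 30 - 30 = 900 - 60 ≡ 3; y = λ·(30 - 3) - 29 ≡ 6. → (3, 6)
add G: (3, 6) + (30, 29). λ = (29 - 6)/(30 - 3) ≡ 23/27 mod 31. 27⁻¹ ≡ 23 (mod 31) since 27·23 = 621 ≡ 1, so λ ≡ 2.
  x = λ² - 3 - 30 = 4 - 33 ≡ 2; y = λ·(3 - 2) - 6 ≡ 27. → (2, 27)
double: tangent at (2, 27): λ = (3·2² + 1)/(2·27) ≡ 13/23. 23⁻¹ ≡ 27 (mod 31), so λ ≡ 13·27 ≡ 10.
  x = λ² - 2 - 2 = 100 - 4 ≡ 3; y = λ·(2 - 3) - 27 ≡ 25. → (3, 25)
add G: (3, 25) + (30, 29). λ = (29 - 25)/(30 - 3) ≡ 4/27 mod 31. 27⁻¹ ≡ 23 (mod 31), so λ ≡ 30.
  x = λ² - 3 - 30 = 900 - 33 ≡ 30; y = λ·(3 - 30) - 25 ≡ 2. → (30, 2)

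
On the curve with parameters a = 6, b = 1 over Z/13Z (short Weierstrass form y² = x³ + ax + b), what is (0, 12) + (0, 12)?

(9, 2)

tangent at (0, 12): λ = (3·0² + 6)/(2·12) ≡ 6/11. 11⁻¹ ≡ 6 (mod 13) since 11·6 = 66 ≡ 1, so λ ≡ 6·6 ≡ 10.
  x = λ² - 0 - 0 = 100 - 0 ≡ 9; y = λ·(0 - 9) - 12 ≡ 2. → (9, 2)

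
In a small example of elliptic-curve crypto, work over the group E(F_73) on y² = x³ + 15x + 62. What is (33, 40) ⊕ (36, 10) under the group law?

(33, 40) + (36, 10). λ = (10 - 40)/(36 - 33) ≡ 43/3 mod 73. 3⁻¹ ≡ 49 (mod 73), so λ ≡ 63.
  x = λ² - 33 - 36 = 3969 - 69 ≡ 31; y = λ·(33 - 31) - 40 ≡ 13. → (31, 13)

(31, 13)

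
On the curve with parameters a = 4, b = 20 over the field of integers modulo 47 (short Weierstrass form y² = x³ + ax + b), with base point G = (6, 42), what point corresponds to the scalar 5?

Repeated addition: build up to 5G.
2G: tangent at (6, 42): λ = (3·6² + 4)/(2·42) ≡ 18/37. 37⁻¹ ≡ 14 (mod 47), so λ ≡ 18·14 ≡ 17.
  x = λ² - 6 - 6 = 289 - 12 ≡ 42; y = λ·(6 - 42) - 42 ≡ 4. → (42, 4)
3G: (42, 4) + (6, 42). λ = (42 - 4)/(6 - 42) ≡ 38/11 mod 47. 11⁻¹ ≡ 30 (mod 47), so λ ≡ 12.
  x = λ² - 42 - 6 = 144 - 48 ≡ 2; y = λ·(42 - 2) - 4 ≡ 6. → (2, 6)
4G: (2, 6) + (6, 42). λ = (42 - 6)/(6 - 2) ≡ 36/4 mod 47. 4⁻¹ ≡ 12 (mod 47) since 4·12 = 48 ≡ 1, so λ ≡ 9.
  x = λ² - 2 - 6 = 81 - 8 ≡ 26; y = λ·(2 - 26) - 6 ≡ 13. → (26, 13)
5G: (26, 13) + (6, 42). λ = (42 - 13)/(6 - 26) ≡ 29/27 mod 47. 27⁻¹ ≡ 7 (mod 47) since 27·7 = 189 ≡ 1, so λ ≡ 15.
  x = λ² - 26 - 6 = 225 - 32 ≡ 5; y = λ·(26 - 5) - 13 ≡ 20. → (5, 20)

(5, 20)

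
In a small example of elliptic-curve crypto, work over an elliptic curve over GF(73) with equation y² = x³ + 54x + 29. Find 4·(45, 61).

Write G = (45, 61).
Double-and-add on 4 = (100)₂. Start with G = (45, 61) for the leading 1-bit.
double: tangent at (45, 61): λ = (3·45² + 54)/(2·61) ≡ 70/49. 49⁻¹ ≡ 3 (mod 73) since 49·3 = 147 ≡ 1, so λ ≡ 70·3 ≡ 64.
  x = λ² - 45 - 45 = 4096 - 90 ≡ 64; y = λ·(45 - 64) - 61 ≡ 37. → (64, 37)
double: tangent at (64, 37): λ = (3·64² + 54)/(2·37) ≡ 5/1. 1⁻¹ ≡ 1 (mod 73) since 1·1 = 1 ≡ 1, so λ ≡ 5·1 ≡ 5.
  x = λ² - 64 - 64 = 25 - 128 ≡ 43; y = λ·(64 - 43) - 37 ≡ 68. → (43, 68)

(43, 68)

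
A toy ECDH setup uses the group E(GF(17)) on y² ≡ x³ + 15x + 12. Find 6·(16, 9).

Write P = (16, 9).
Repeated addition: build up to 6P.
2P: tangent at (16, 9): λ = (3·16² + 15)/(2·9) ≡ 1/1. 1⁻¹ ≡ 1 (mod 17), so λ ≡ 1·1 ≡ 1.
  x = λ² - 16 - 16 = 1 - 32 ≡ 3; y = λ·(16 - 3) - 9 ≡ 4. → (3, 4)
3P: (3, 4) + (16, 9). λ = (9 - 4)/(16 - 3) ≡ 5/13 mod 17. 13⁻¹ ≡ 4 (mod 17) since 13·4 = 52 ≡ 1, so λ ≡ 3.
  x = λ² - 3 - 16 = 9 - 19 ≡ 7; y = λ·(3 - 7) - 4 ≡ 1. → (7, 1)
4P: (7, 1) + (16, 9). λ = (9 - 1)/(16 - 7) ≡ 8/9 mod 17. 9⁻¹ ≡ 2 (mod 17) since 9·2 = 18 ≡ 1, so λ ≡ 16.
  x = λ² - 7 - 16 = 256 - 23 ≡ 12; y = λ·(7 - 12) - 1 ≡ 4. → (12, 4)
5P: (12, 4) + (16, 9). λ = (9 - 4)/(16 - 12) ≡ 5/4 mod 17. 4⁻¹ ≡ 13 (mod 17), so λ ≡ 14.
  x = λ² - 12 - 16 = 196 - 28 ≡ 15; y = λ·(12 - 15) - 4 ≡ 5. → (15, 5)
6P: (15, 5) + (16, 9). λ = (9 - 5)/(16 - 15) ≡ 4/1 mod 17. 1⁻¹ ≡ 1 (mod 17), so λ ≡ 4.
  x = λ² - 15 - 16 = 16 - 31 ≡ 2; y = λ·(15 - 2) - 5 ≡ 13. → (2, 13)

(2, 13)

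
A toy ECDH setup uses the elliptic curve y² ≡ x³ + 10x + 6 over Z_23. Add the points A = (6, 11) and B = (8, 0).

(22, 8)

(6, 11) + (8, 0). λ = (0 - 11)/(8 - 6) ≡ 12/2 mod 23. 2⁻¹ ≡ 12 (mod 23) since 2·12 = 24 ≡ 1, so λ ≡ 6.
  x = λ² - 6 - 8 = 36 - 14 ≡ 22; y = λ·(6 - 22) - 11 ≡ 8. → (22, 8)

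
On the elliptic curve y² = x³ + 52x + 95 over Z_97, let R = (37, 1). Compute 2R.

tangent at (37, 1): λ = (3·37² + 52)/(2·1) ≡ 85/2. 2⁻¹ ≡ 49 (mod 97), so λ ≡ 85·49 ≡ 91.
  x = λ² - 37 - 37 = 8281 - 74 ≡ 59; y = λ·(37 - 59) - 1 ≡ 34. → (59, 34)

(59, 34)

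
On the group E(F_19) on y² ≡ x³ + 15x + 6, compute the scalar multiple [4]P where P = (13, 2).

(8, 12)

Double-and-add on 4 = (100)₂. Start with P = (13, 2) for the leading 1-bit.
double: tangent at (13, 2): λ = (3·13² + 15)/(2·2) ≡ 9/4. 4⁻¹ ≡ 5 (mod 19) since 4·5 = 20 ≡ 1, so λ ≡ 9·5 ≡ 7.
  x = λ² - 13 - 13 = 49 - 26 ≡ 4; y = λ·(13 - 4) - 2 ≡ 4. → (4, 4)
double: tangent at (4, 4): λ = (3·4² + 15)/(2·4) ≡ 6/8. 8⁻¹ ≡ 12 (mod 19), so λ ≡ 6·12 ≡ 15.
  x = λ² - 4 - 4 = 225 - 8 ≡ 8; y = λ·(4 - 8) - 4 ≡ 12. → (8, 12)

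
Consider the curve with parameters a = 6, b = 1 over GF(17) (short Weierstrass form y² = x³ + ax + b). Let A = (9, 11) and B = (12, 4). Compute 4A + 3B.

(12, 4)

First 4A:
Repeated addition: build up to 4A.
2A: tangent at (9, 11): λ = (3·9² + 6)/(2·11) ≡ 11/5. 5⁻¹ ≡ 7 (mod 17) since 5·7 = 35 ≡ 1, so λ ≡ 11·7 ≡ 9.
  x = λ² - 9 - 9 = 81 - 18 ≡ 12; y = λ·(9 - 12) - 11 ≡ 13. → (12, 13)
3A: (12, 13) + (9, 11). λ = (11 - 13)/(9 - 12) ≡ 15/14 mod 17. 14⁻¹ ≡ 11 (mod 17) since 14·11 = 154 ≡ 1, so λ ≡ 12.
  x = λ² - 12 - 9 = 144 - 21 ≡ 4; y = λ·(12 - 4) - 13 ≡ 15. → (4, 15)
4A: (4, 15) + (9, 11). λ = (11 - 15)/(9 - 4) ≡ 13/5 mod 17. 5⁻¹ ≡ 7 (mod 17), so λ ≡ 6.
  x = λ² - 4 - 9 = 36 - 13 ≡ 6; y = λ·(4 - 6) - 15 ≡ 7. → (6, 7)
4A = (6, 7).
Next 3B:
Repeated addition: build up to 3B.
2B: tangent at (12, 4): λ = (3·12² + 6)/(2·4) ≡ 13/8. 8⁻¹ ≡ 15 (mod 17), so λ ≡ 13·15 ≡ 8.
  x = λ² - 12 - 12 = 64 - 24 ≡ 6; y = λ·(12 - 6) - 4 ≡ 10. → (6, 10)
3B: (6, 10) + (12, 4). λ = (4 - 10)/(12 - 6) ≡ 11/6 mod 17. 6⁻¹ ≡ 3 (mod 17), so λ ≡ 16.
  x = λ² - 6 - 12 = 256 - 18 ≡ 0; y = λ·(6 - 0) - 10 ≡ 1. → (0, 1)
3B = (0, 1).
Finally 4A + 3B:
(6, 7) + (0, 1). λ = (1 - 7)/(0 - 6) ≡ 11/11 mod 17. 11⁻¹ ≡ 14 (mod 17), so λ ≡ 1.
  x = λ² - 6 - 0 = 1 - 6 ≡ 12; y = λ·(6 - 12) - 7 ≡ 4. → (12, 4)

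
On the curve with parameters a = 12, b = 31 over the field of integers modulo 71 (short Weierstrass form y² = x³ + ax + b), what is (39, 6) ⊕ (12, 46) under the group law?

(39, 6) + (12, 46). λ = (46 - 6)/(12 - 39) ≡ 40/44 mod 71. 44⁻¹ ≡ 21 (mod 71) since 44·21 = 924 ≡ 1, so λ ≡ 59.
  x = λ² - 39 - 12 = 3481 - 51 ≡ 22; y = λ·(39 - 22) - 6 ≡ 3. → (22, 3)

(22, 3)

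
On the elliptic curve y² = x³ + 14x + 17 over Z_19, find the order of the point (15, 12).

2P: tangent at (15, 12): λ = (3·15² + 14)/(2·12) ≡ 5/5. 5⁻¹ ≡ 4 (mod 19) since 5·4 = 20 ≡ 1, so λ ≡ 5·4 ≡ 1.
  x = λ² - 15 - 15 = 1 - 30 ≡ 9; y = λ·(15 - 9) - 12 ≡ 13. → (9, 13)
3P: (9, 13) + (15, 12). λ = (12 - 13)/(15 - 9) ≡ 18/6 mod 19. 6⁻¹ ≡ 16 (mod 19), so λ ≡ 3.
  x = λ² - 9 - 15 = 9 - 24 ≡ 4; y = λ·(9 - 4) - 13 ≡ 2. → (4, 2)
4P: (4, 2) + (15, 12). λ = (12 - 2)/(15 - 4) ≡ 10/11 mod 19. 11⁻¹ ≡ 7 (mod 19) since 11·7 = 77 ≡ 1, so λ ≡ 13.
  x = λ² - 4 - 15 = 169 - 19 ≡ 17; y = λ·(4 - 17) - 2 ≡ 0. → (17, 0)
5P: (17, 0) + (15, 12). λ = (12 - 0)/(15 - 17) ≡ 12/17 mod 19. 17⁻¹ ≡ 9 (mod 19) since 17·9 = 153 ≡ 1, so λ ≡ 13.
  x = λ² - 17 - 15 = 169 - 32 ≡ 4; y = λ·(17 - 4) - 0 ≡ 17. → (4, 17)
6P: (4, 17) + (15, 12). λ = (12 - 17)/(15 - 4) ≡ 14/11 mod 19. 11⁻¹ ≡ 7 (mod 19) since 11·7 = 77 ≡ 1, so λ ≡ 3.
  x = λ² - 4 - 15 = 9 - 19 ≡ 9; y = λ·(4 - 9) - 17 ≡ 6. → (9, 6)
7P: (9, 6) + (15, 12). λ = (12 - 6)/(15 - 9) ≡ 6/6 mod 19. 6⁻¹ ≡ 16 (mod 19), so λ ≡ 1.
  x = λ² - 9 - 15 = 1 - 24 ≡ 15; y = λ·(9 - 15) - 6 ≡ 7. → (15, 7)
8P: (15, 7) + (15, 12): same x and y₁ ≡ -y₂, so the sum is O.
8P = O, so the order is 8.

8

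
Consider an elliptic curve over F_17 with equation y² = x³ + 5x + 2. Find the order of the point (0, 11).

5

2P: tangent at (0, 11): λ = (3·0² + 5)/(2·11) ≡ 5/5. 5⁻¹ ≡ 7 (mod 17) since 5·7 = 35 ≡ 1, so λ ≡ 5·7 ≡ 1.
  x = λ² - 0 - 0 = 1 - 0 ≡ 1; y = λ·(0 - 1) - 11 ≡ 5. → (1, 5)
3P: (1, 5) + (0, 11). λ = (11 - 5)/(0 - 1) ≡ 6/16 mod 17. 16⁻¹ ≡ 16 (mod 17) since 16·16 = 256 ≡ 1, so λ ≡ 11.
  x = λ² - 1 - 0 = 121 - 1 ≡ 1; y = λ·(1 - 1) - 5 ≡ 12. → (1, 12)
4P: (1, 12) + (0, 11). λ = (11 - 12)/(0 - 1) ≡ 16/16 mod 17. 16⁻¹ ≡ 16 (mod 17) since 16·16 = 256 ≡ 1, so λ ≡ 1.
  x = λ² - 1 - 0 = 1 - 1 ≡ 0; y = λ·(1 - 0) - 12 ≡ 6. → (0, 6)
5P: (0, 6) + (0, 11): same x and y₁ ≡ -y₂, so the sum is O.
5P = O, so the order is 5.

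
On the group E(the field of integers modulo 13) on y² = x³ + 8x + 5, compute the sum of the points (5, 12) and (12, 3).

(5, 12) + (12, 3). λ = (3 - 12)/(12 - 5) ≡ 4/7 mod 13. 7⁻¹ ≡ 2 (mod 13), so λ ≡ 8.
  x = λ² - 5 - 12 = 64 - 17 ≡ 8; y = λ·(5 - 8) - 12 ≡ 3. → (8, 3)

(8, 3)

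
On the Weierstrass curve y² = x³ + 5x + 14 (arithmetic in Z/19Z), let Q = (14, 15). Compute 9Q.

Repeated addition: build up to 9Q.
2Q: tangent at (14, 15): λ = (3·14² + 5)/(2·15) ≡ 4/11. 11⁻¹ ≡ 7 (mod 19) since 11·7 = 77 ≡ 1, so λ ≡ 4·7 ≡ 9.
  x = λ² - 14 - 14 = 81 - 28 ≡ 15; y = λ·(14 - 15) - 15 ≡ 14. → (15, 14)
3Q: (15, 14) + (14, 15). λ = (15 - 14)/(14 - 15) ≡ 1/18 mod 19. 18⁻¹ ≡ 18 (mod 19), so λ ≡ 18.
  x = λ² - 15 - 14 = 324 - 29 ≡ 10; y = λ·(15 - 10) - 14 ≡ 0. → (10, 0)
4Q: (10, 0) + (14, 15). λ = (15 - 0)/(14 - 10) ≡ 15/4 mod 19. 4⁻¹ ≡ 5 (mod 19), so λ ≡ 18.
  x = λ² - 10 - 14 = 324 - 24 ≡ 15; y = λ·(10 - 15) - 0 ≡ 5. → (15, 5)
5Q: (15, 5) + (14, 15). λ = (15 - 5)/(14 - 15) ≡ 10/18 mod 19. 18⁻¹ ≡ 18 (mod 19), so λ ≡ 9.
  x = λ² - 15 - 14 = 81 - 29 ≡ 14; y = λ·(15 - 14) - 5 ≡ 4. → (14, 4)
6Q: (14, 4) + (14, 15): same x and y₁ ≡ -y₂, so the sum is 𝒪.
7Q: 𝒪 + (14, 15) = (14, 15) (identity).
8Q: tangent at (14, 15): λ = (3·14² + 5)/(2·15) ≡ 4/11. 11⁻¹ ≡ 7 (mod 19) since 11·7 = 77 ≡ 1, so λ ≡ 4·7 ≡ 9.
  x = λ² - 14 - 14 = 81 - 28 ≡ 15; y = λ·(14 - 15) - 15 ≡ 14. → (15, 14)
9Q: (15, 14) + (14, 15). λ = (15 - 14)/(14 - 15) ≡ 1/18 mod 19. 18⁻¹ ≡ 18 (mod 19), so λ ≡ 18.
  x = λ² - 15 - 14 = 324 - 29 ≡ 10; y = λ·(15 - 10) - 14 ≡ 0. → (10, 0)

(10, 0)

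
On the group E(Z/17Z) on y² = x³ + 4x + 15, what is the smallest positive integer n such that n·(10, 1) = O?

7

2P: tangent at (10, 1): λ = (3·10² + 4)/(2·1) ≡ 15/2. 2⁻¹ ≡ 9 (mod 17) since 2·9 = 18 ≡ 1, so λ ≡ 15·9 ≡ 16.
  x = λ² - 10 - 10 = 256 - 20 ≡ 15; y = λ·(10 - 15) - 1 ≡ 4. → (15, 4)
3P: (15, 4) + (10, 1). λ = (1 - 4)/(10 - 15) ≡ 14/12 mod 17. 12⁻¹ ≡ 10 (mod 17), so λ ≡ 4.
  x = λ² - 15 - 10 = 16 - 25 ≡ 8; y = λ·(15 - 8) - 4 ≡ 7. → (8, 7)
4P: (8, 7) + (10, 1). λ = (1 - 7)/(10 - 8) ≡ 11/2 mod 17. 2⁻¹ ≡ 9 (mod 17), so λ ≡ 14.
  x = λ² - 8 - 10 = 196 - 18 ≡ 8; y = λ·(8 - 8) - 7 ≡ 10. → (8, 10)
5P: (8, 10) + (10, 1). λ = (1 - 10)/(10 - 8) ≡ 8/2 mod 17. 2⁻¹ ≡ 9 (mod 17), so λ ≡ 4.
  x = λ² - 8 - 10 = 16 - 18 ≡ 15; y = λ·(8 - 15) - 10 ≡ 13. → (15, 13)
6P: (15, 13) + (10, 1). λ = (1 - 13)/(10 - 15) ≡ 5/12 mod 17. 12⁻¹ ≡ 10 (mod 17) since 12·10 = 120 ≡ 1, so λ ≡ 16.
  x = λ² - 15 - 10 = 256 - 25 ≡ 10; y = λ·(15 - 10) - 13 ≡ 16. → (10, 16)
7P: (10, 16) + (10, 1): same x and y₁ ≡ -y₂, so the sum is O.
7P = O, so the order is 7.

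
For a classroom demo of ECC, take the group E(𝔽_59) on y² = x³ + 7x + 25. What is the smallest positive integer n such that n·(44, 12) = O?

9

2P: tangent at (44, 12): λ = (3·44² + 7)/(2·12) ≡ 33/24. 24⁻¹ ≡ 32 (mod 59) since 24·32 = 768 ≡ 1, so λ ≡ 33·32 ≡ 53.
  x = λ² - 44 - 44 = 2809 - 88 ≡ 7; y = λ·(44 - 7) - 12 ≡ 2. → (7, 2)
3P: (7, 2) + (44, 12). λ = (12 - 2)/(44 - 7) ≡ 10/37 mod 59. 37⁻¹ ≡ 8 (mod 59) since 37·8 = 296 ≡ 1, so λ ≡ 21.
  x = λ² - 7 - 44 = 441 - 51 ≡ 36; y = λ·(7 - 36) - 2 ≡ 38. → (36, 38)
4P: (36, 38) + (44, 12). λ = (12 - 38)/(44 - 36) ≡ 33/8 mod 59. 8⁻¹ ≡ 37 (mod 59), so λ ≡ 41.
  x = λ² - 36 - 44 = 1681 - 80 ≡ 8; y = λ·(36 - 8) - 38 ≡ 48. → (8, 48)
5P: (8, 48) + (44, 12). λ = (12 - 48)/(44 - 8) ≡ 23/36 mod 59. 36⁻¹ ≡ 41 (mod 59), so λ ≡ 58.
  x = λ² - 8 - 44 = 3364 - 52 ≡ 8; y = λ·(8 - 8) - 48 ≡ 11. → (8, 11)
6P: (8, 11) + (44, 12). λ = (12 - 11)/(44 - 8) ≡ 1/36 mod 59. 36⁻¹ ≡ 41 (mod 59), so λ ≡ 41.
  x = λ² - 8 - 44 = 1681 - 52 ≡ 36; y = λ·(8 - 36) - 11 ≡ 21. → (36, 21)
7P: (36, 21) + (44, 12). λ = (12 - 21)/(44 - 36) ≡ 50/8 mod 59. 8⁻¹ ≡ 37 (mod 59), so λ ≡ 21.
  x = λ² - 36 - 44 = 441 - 80 ≡ 7; y = λ·(36 - 7) - 21 ≡ 57. → (7, 57)
8P: (7, 57) + (44, 12). λ = (12 - 57)/(44 - 7) ≡ 14/37 mod 59. 37⁻¹ ≡ 8 (mod 59), so λ ≡ 53.
  x = λ² - 7 - 44 = 2809 - 51 ≡ 44; y = λ·(7 - 44) - 57 ≡ 47. → (44, 47)
9P: (44, 47) + (44, 12): same x and y₁ ≡ -y₂, so the sum is O.
9P = O, so the order is 9.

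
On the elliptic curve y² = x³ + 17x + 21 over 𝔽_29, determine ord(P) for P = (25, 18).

2P: tangent at (25, 18): λ = (3·25² + 17)/(2·18) ≡ 7/7. 7⁻¹ ≡ 25 (mod 29), so λ ≡ 7·25 ≡ 1.
  x = λ² - 25 - 25 = 1 - 50 ≡ 9; y = λ·(25 - 9) - 18 ≡ 27. → (9, 27)
3P: (9, 27) + (25, 18). λ = (18 - 27)/(25 - 9) ≡ 20/16 mod 29. 16⁻¹ ≡ 20 (mod 29), so λ ≡ 23.
  x = λ² - 9 - 25 = 529 - 34 ≡ 2; y = λ·(9 - 2) - 27 ≡ 18. → (2, 18)
4P: (2, 18) + (25, 18). λ = (18 - 18)/(25 - 2) ≡ 0/23 mod 29. 23⁻¹ ≡ 24 (mod 29) since 23·24 = 552 ≡ 1, so λ ≡ 0.
  x = λ² - 2 - 25 = 0 - 27 ≡ 2; y = λ·(2 - 2) - 18 ≡ 11. → (2, 11)
5P: (2, 11) + (25, 18). λ = (18 - 11)/(25 - 2) ≡ 7/23 mod 29. 23⁻¹ ≡ 24 (mod 29), so λ ≡ 23.
  x = λ² - 2 - 25 = 529 - 27 ≡ 9; y = λ·(2 - 9) - 11 ≡ 2. → (9, 2)
6P: (9, 2) + (25, 18). λ = (18 - 2)/(25 - 9) ≡ 16/16 mod 29. 16⁻¹ ≡ 20 (mod 29), so λ ≡ 1.
  x = λ² - 9 - 25 = 1 - 34 ≡ 25; y = λ·(9 - 25) - 2 ≡ 11. → (25, 11)
7P: (25, 11) + (25, 18): same x and y₁ ≡ -y₂, so the sum is O.
7P = O, so the order is 7.

7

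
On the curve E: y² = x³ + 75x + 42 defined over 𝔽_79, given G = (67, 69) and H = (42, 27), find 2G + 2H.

(61, 72)

First 2G:
Repeated addition: build up to 2G.
2G: tangent at (67, 69): λ = (3·67² + 75)/(2·69) ≡ 33/59. 59⁻¹ ≡ 75 (mod 79), so λ ≡ 33·75 ≡ 26.
  x = λ² - 67 - 67 = 676 - 134 ≡ 68; y = λ·(67 - 68) - 69 ≡ 63. → (68, 63)
2G = (68, 63).
Next 2H:
Repeated addition: build up to 2H.
2H: tangent at (42, 27): λ = (3·42² + 75)/(2·27) ≡ 74/54. 54⁻¹ ≡ 60 (mod 79) since 54·60 = 3240 ≡ 1, so λ ≡ 74·60 ≡ 16.
  x = λ² - 42 - 42 = 256 - 84 ≡ 14; y = λ·(42 - 14) - 27 ≡ 26. → (14, 26)
2H = (14, 26).
Finally 2G + 2H:
(68, 63) + (14, 26). λ = (26 - 63)/(14 - 68) ≡ 42/25 mod 79. 25⁻¹ ≡ 19 (mod 79) since 25·19 = 475 ≡ 1, so λ ≡ 8.
  x = λ² - 68 - 14 = 64 - 82 ≡ 61; y = λ·(68 - 61) - 63 ≡ 72. → (61, 72)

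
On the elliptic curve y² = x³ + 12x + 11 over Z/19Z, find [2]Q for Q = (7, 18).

(3, 6)

tangent at (7, 18): λ = (3·7² + 12)/(2·18) ≡ 7/17. 17⁻¹ ≡ 9 (mod 19) since 17·9 = 153 ≡ 1, so λ ≡ 7·9 ≡ 6.
  x = λ² - 7 - 7 = 36 - 14 ≡ 3; y = λ·(7 - 3) - 18 ≡ 6. → (3, 6)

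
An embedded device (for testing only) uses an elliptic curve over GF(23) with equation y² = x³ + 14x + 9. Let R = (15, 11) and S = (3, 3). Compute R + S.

(8, 9)

(15, 11) + (3, 3). λ = (3 - 11)/(3 - 15) ≡ 15/11 mod 23. 11⁻¹ ≡ 21 (mod 23), so λ ≡ 16.
  x = λ² - 15 - 3 = 256 - 18 ≡ 8; y = λ·(15 - 8) - 11 ≡ 9. → (8, 9)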